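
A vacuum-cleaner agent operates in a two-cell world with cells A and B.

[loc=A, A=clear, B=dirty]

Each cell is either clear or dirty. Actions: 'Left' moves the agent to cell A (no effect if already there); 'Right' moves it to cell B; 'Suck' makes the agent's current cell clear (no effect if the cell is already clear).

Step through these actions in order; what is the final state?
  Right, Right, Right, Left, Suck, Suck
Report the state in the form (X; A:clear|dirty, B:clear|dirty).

(A; A:clear, B:dirty)

step 1/6 (Right): (B; A:clear, B:dirty)
step 2/6 (Right): (B; A:clear, B:dirty)
step 3/6 (Right): (B; A:clear, B:dirty)
step 4/6 (Left): (A; A:clear, B:dirty)
step 5/6 (Suck): (A; A:clear, B:dirty)
step 6/6 (Suck): (A; A:clear, B:dirty)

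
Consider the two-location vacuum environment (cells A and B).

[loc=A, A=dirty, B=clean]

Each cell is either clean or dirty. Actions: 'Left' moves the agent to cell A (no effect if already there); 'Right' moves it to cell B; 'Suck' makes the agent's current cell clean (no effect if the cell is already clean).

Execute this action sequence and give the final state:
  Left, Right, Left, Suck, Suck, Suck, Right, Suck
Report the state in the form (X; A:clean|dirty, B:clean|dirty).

1) do Left; now (A; A:dirty, B:clean)
2) do Right; now (B; A:dirty, B:clean)
3) do Left; now (A; A:dirty, B:clean)
4) do Suck; now (A; A:clean, B:clean)
5) do Suck; now (A; A:clean, B:clean)
6) do Suck; now (A; A:clean, B:clean)
7) do Right; now (B; A:clean, B:clean)
8) do Suck; now (B; A:clean, B:clean)

(B; A:clean, B:clean)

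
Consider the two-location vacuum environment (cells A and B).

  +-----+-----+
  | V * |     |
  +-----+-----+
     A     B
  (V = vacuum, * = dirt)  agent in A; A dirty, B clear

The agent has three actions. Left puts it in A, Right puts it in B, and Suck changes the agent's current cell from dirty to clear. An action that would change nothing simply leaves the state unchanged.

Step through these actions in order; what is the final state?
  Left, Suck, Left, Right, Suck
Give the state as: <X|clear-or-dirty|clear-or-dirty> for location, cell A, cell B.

<B|clear|clear>

1) do Left; now <A|dirty|clear>
2) do Suck; now <A|clear|clear>
3) do Left; now <A|clear|clear>
4) do Right; now <B|clear|clear>
5) do Suck; now <B|clear|clear>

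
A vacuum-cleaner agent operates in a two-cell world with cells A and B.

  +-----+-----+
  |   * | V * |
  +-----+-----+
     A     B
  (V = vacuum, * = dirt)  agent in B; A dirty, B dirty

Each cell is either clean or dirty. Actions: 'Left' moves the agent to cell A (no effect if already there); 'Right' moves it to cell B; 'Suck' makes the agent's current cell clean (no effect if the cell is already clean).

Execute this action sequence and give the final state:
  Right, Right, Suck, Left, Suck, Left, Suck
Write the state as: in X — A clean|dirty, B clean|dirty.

Right (#1): in B — A dirty, B dirty
Right (#2): in B — A dirty, B dirty
Suck (#3): in B — A dirty, B clean
Left (#4): in A — A dirty, B clean
Suck (#5): in A — A clean, B clean
Left (#6): in A — A clean, B clean
Suck (#7): in A — A clean, B clean

in A — A clean, B clean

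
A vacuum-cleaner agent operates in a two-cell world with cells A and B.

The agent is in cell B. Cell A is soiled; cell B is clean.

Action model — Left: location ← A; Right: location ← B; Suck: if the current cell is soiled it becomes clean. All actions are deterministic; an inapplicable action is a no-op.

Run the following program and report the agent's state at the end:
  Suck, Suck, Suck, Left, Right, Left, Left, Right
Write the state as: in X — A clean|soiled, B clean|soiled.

Suck (#1): in B — A soiled, B clean
Suck (#2): in B — A soiled, B clean
Suck (#3): in B — A soiled, B clean
Left (#4): in A — A soiled, B clean
Right (#5): in B — A soiled, B clean
Left (#6): in A — A soiled, B clean
Left (#7): in A — A soiled, B clean
Right (#8): in B — A soiled, B clean

in B — A soiled, B clean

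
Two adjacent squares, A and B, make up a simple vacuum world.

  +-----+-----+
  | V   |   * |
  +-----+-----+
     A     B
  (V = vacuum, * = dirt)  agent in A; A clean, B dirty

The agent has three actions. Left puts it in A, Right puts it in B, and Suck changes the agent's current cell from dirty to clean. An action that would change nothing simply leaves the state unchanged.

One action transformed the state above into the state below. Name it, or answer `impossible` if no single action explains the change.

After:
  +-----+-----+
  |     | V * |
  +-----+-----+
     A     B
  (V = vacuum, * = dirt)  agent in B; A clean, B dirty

try  Left: <A|clean|dirty>
try Right: <B|clean|dirty>  ← match
try  Suck: <A|clean|dirty>

Right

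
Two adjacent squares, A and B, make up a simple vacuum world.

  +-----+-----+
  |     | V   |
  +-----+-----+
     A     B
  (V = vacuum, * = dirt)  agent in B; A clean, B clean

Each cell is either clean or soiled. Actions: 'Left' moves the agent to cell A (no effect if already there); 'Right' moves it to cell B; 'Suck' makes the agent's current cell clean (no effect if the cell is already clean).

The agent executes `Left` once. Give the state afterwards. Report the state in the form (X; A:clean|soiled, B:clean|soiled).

(A; A:clean, B:clean)

start: (B; A:clean, B:clean)
[1] after Left: (A; A:clean, B:clean)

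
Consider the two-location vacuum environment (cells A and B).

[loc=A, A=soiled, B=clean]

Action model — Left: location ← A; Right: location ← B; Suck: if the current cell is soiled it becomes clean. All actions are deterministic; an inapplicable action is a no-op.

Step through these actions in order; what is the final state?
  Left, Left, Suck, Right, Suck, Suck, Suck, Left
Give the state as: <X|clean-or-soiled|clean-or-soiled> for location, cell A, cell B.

t=1 Left ⇒ <A|soiled|clean>
t=2 Left ⇒ <A|soiled|clean>
t=3 Suck ⇒ <A|clean|clean>
t=4 Right ⇒ <B|clean|clean>
t=5 Suck ⇒ <B|clean|clean>
t=6 Suck ⇒ <B|clean|clean>
t=7 Suck ⇒ <B|clean|clean>
t=8 Left ⇒ <A|clean|clean>

<A|clean|clean>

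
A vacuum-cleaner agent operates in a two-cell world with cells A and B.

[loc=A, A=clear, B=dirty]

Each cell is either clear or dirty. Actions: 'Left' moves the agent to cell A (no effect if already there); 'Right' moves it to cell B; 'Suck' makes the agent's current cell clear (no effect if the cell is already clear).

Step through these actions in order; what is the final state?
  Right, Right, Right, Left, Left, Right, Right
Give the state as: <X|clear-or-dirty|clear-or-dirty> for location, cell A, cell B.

<B|clear|dirty>

step 1/7 (Right): <B|clear|dirty>
step 2/7 (Right): <B|clear|dirty>
step 3/7 (Right): <B|clear|dirty>
step 4/7 (Left): <A|clear|dirty>
step 5/7 (Left): <A|clear|dirty>
step 6/7 (Right): <B|clear|dirty>
step 7/7 (Right): <B|clear|dirty>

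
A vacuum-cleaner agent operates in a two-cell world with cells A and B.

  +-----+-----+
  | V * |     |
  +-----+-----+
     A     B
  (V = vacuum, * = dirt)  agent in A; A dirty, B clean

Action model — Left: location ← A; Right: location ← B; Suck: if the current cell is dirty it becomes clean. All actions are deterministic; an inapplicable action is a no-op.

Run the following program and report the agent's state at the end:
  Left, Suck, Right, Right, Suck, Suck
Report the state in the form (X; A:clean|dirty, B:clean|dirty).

(B; A:clean, B:clean)

step 1/6 (Left): (A; A:dirty, B:clean)
step 2/6 (Suck): (A; A:clean, B:clean)
step 3/6 (Right): (B; A:clean, B:clean)
step 4/6 (Right): (B; A:clean, B:clean)
step 5/6 (Suck): (B; A:clean, B:clean)
step 6/6 (Suck): (B; A:clean, B:clean)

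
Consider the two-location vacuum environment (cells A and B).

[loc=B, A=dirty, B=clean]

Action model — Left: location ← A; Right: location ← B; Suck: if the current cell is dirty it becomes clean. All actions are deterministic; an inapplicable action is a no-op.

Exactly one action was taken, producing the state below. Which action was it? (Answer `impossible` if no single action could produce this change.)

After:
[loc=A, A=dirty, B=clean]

try  Left: loc=A A=dirty B=clean  ← match
try Right: loc=B A=dirty B=clean
try  Suck: loc=B A=dirty B=clean

Left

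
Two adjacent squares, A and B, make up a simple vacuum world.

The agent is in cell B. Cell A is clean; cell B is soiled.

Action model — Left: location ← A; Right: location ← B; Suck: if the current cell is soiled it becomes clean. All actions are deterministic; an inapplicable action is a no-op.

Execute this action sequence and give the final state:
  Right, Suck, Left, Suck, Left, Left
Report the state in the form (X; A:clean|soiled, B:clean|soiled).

(A; A:clean, B:clean)

1. Right → (B; A:clean, B:soiled)
2. Suck → (B; A:clean, B:clean)
3. Left → (A; A:clean, B:clean)
4. Suck → (A; A:clean, B:clean)
5. Left → (A; A:clean, B:clean)
6. Left → (A; A:clean, B:clean)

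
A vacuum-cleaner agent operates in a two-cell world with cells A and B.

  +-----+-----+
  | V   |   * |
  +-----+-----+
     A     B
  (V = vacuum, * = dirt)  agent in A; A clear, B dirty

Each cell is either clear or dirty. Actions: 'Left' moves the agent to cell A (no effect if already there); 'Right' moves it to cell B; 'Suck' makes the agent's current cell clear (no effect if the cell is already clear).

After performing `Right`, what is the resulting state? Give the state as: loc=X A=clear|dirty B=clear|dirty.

start: loc=A A=clear B=dirty
t=1 Right ⇒ loc=B A=clear B=dirty

loc=B A=clear B=dirty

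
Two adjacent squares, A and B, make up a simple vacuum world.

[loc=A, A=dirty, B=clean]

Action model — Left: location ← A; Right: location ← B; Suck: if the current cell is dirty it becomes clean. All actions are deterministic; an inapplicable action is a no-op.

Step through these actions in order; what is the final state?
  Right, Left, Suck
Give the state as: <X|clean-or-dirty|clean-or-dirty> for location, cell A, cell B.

t=1 Right ⇒ <B|dirty|clean>
t=2 Left ⇒ <A|dirty|clean>
t=3 Suck ⇒ <A|clean|clean>

<A|clean|clean>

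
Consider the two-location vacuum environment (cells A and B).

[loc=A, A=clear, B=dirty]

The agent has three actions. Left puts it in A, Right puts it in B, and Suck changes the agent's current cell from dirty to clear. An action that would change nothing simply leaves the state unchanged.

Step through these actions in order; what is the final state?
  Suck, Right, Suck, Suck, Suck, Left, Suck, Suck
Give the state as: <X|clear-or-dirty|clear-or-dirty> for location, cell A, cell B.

<A|clear|clear>

Suck (#1): <A|clear|dirty>
Right (#2): <B|clear|dirty>
Suck (#3): <B|clear|clear>
Suck (#4): <B|clear|clear>
Suck (#5): <B|clear|clear>
Left (#6): <A|clear|clear>
Suck (#7): <A|clear|clear>
Suck (#8): <A|clear|clear>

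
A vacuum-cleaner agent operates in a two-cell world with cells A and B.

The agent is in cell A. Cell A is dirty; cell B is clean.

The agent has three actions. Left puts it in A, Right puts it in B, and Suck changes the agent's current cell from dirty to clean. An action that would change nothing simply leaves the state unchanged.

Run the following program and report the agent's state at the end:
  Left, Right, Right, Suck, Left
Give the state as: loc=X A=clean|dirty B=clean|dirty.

loc=A A=dirty B=clean

1) do Left; now loc=A A=dirty B=clean
2) do Right; now loc=B A=dirty B=clean
3) do Right; now loc=B A=dirty B=clean
4) do Suck; now loc=B A=dirty B=clean
5) do Left; now loc=A A=dirty B=clean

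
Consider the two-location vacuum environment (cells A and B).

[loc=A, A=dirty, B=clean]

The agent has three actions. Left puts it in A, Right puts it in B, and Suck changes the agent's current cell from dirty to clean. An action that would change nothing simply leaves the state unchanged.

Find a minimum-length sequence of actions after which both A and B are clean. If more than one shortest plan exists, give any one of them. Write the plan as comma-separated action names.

Suck

Suck (#1): (A; A:clean, B:clean)
min 1: A is dirty, one Suck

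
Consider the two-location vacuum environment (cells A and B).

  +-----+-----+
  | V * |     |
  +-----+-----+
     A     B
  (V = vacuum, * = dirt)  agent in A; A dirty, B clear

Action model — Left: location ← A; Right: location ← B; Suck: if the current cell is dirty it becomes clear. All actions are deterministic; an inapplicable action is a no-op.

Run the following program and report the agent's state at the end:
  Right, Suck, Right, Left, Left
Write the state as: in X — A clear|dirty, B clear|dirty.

in A — A dirty, B clear

t=1 Right ⇒ in B — A dirty, B clear
t=2 Suck ⇒ in B — A dirty, B clear
t=3 Right ⇒ in B — A dirty, B clear
t=4 Left ⇒ in A — A dirty, B clear
t=5 Left ⇒ in A — A dirty, B clear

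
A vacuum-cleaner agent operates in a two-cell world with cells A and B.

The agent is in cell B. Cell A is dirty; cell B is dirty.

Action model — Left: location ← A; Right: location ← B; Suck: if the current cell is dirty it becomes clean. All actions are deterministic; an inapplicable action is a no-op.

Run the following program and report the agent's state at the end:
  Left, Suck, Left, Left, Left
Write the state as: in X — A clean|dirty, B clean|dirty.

in A — A clean, B dirty

t=1 Left ⇒ in A — A dirty, B dirty
t=2 Suck ⇒ in A — A clean, B dirty
t=3 Left ⇒ in A — A clean, B dirty
t=4 Left ⇒ in A — A clean, B dirty
t=5 Left ⇒ in A — A clean, B dirty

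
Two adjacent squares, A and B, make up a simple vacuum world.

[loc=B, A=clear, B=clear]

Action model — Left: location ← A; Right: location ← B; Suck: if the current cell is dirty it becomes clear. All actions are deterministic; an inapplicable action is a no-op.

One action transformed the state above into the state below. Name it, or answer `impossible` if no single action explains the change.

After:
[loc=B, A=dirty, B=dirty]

try  Left: <A|clear|clear>
try Right: <B|clear|clear>
try  Suck: <B|clear|clear>
no single action produces the after-state

impossible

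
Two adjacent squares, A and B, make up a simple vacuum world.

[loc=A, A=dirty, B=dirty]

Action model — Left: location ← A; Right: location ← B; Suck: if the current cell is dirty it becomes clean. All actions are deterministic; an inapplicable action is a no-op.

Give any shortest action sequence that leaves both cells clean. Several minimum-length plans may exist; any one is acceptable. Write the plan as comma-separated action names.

Suck, Right, Suck

t=1 Suck ⇒ in A — A clean, B dirty
t=2 Right ⇒ in B — A clean, B dirty
t=3 Suck ⇒ in B — A clean, B clean
min 3: Suck A + move + Suck B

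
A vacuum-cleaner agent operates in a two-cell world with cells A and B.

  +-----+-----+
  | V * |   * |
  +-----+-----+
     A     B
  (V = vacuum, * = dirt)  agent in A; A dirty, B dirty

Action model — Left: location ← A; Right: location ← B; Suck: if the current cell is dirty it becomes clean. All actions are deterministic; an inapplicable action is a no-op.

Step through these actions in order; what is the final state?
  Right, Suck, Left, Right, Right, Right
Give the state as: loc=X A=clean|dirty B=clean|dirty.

t=1 Right ⇒ loc=B A=dirty B=dirty
t=2 Suck ⇒ loc=B A=dirty B=clean
t=3 Left ⇒ loc=A A=dirty B=clean
t=4 Right ⇒ loc=B A=dirty B=clean
t=5 Right ⇒ loc=B A=dirty B=clean
t=6 Right ⇒ loc=B A=dirty B=clean

loc=B A=dirty B=clean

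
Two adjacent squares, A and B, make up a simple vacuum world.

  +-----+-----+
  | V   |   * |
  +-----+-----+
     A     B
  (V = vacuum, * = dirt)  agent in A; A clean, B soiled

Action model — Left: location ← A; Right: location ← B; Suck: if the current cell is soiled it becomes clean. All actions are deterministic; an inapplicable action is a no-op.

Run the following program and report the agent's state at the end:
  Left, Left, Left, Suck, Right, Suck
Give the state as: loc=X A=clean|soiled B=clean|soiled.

step 1/6 (Left): loc=A A=clean B=soiled
step 2/6 (Left): loc=A A=clean B=soiled
step 3/6 (Left): loc=A A=clean B=soiled
step 4/6 (Suck): loc=A A=clean B=soiled
step 5/6 (Right): loc=B A=clean B=soiled
step 6/6 (Suck): loc=B A=clean B=clean

loc=B A=clean B=clean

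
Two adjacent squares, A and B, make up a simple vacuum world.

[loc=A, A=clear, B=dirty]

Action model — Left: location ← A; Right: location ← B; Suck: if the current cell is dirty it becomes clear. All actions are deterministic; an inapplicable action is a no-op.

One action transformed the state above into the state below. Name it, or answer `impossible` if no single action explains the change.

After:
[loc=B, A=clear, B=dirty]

try  Left: <A|clear|dirty>
try Right: <B|clear|dirty>  ← match
try  Suck: <A|clear|dirty>

Right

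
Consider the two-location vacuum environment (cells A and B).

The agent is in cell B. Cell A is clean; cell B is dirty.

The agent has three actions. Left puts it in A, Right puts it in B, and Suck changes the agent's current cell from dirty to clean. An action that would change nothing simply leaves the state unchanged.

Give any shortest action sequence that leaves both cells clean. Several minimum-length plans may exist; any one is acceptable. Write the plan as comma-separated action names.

t=1 Suck ⇒ (B; A:clean, B:clean)
min 1: B is dirty, one Suck

Suck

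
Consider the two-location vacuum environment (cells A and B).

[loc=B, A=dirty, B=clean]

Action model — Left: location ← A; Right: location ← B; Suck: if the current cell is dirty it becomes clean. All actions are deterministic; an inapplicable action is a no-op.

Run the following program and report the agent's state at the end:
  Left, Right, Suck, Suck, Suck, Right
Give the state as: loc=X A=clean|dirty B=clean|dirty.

[1] after Left: loc=A A=dirty B=clean
[2] after Right: loc=B A=dirty B=clean
[3] after Suck: loc=B A=dirty B=clean
[4] after Suck: loc=B A=dirty B=clean
[5] after Suck: loc=B A=dirty B=clean
[6] after Right: loc=B A=dirty B=clean

loc=B A=dirty B=clean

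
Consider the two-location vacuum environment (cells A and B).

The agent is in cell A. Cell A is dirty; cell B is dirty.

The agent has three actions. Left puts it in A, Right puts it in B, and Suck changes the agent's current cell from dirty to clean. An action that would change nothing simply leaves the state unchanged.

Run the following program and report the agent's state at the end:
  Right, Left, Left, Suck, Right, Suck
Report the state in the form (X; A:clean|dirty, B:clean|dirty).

(B; A:clean, B:clean)

1) do Right; now (B; A:dirty, B:dirty)
2) do Left; now (A; A:dirty, B:dirty)
3) do Left; now (A; A:dirty, B:dirty)
4) do Suck; now (A; A:clean, B:dirty)
5) do Right; now (B; A:clean, B:dirty)
6) do Suck; now (B; A:clean, B:clean)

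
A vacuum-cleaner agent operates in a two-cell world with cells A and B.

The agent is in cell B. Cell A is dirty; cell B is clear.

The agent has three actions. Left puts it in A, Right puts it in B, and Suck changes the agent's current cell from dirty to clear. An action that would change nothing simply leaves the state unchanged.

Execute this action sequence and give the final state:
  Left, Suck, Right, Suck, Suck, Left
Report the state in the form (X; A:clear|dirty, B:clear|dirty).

(A; A:clear, B:clear)

[1] after Left: (A; A:dirty, B:clear)
[2] after Suck: (A; A:clear, B:clear)
[3] after Right: (B; A:clear, B:clear)
[4] after Suck: (B; A:clear, B:clear)
[5] after Suck: (B; A:clear, B:clear)
[6] after Left: (A; A:clear, B:clear)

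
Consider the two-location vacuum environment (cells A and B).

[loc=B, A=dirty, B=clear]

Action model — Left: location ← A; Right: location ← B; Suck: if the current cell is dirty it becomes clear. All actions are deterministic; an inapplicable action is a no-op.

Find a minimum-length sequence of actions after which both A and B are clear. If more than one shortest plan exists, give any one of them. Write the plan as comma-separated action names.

Left, Suck

1. Left → in A — A dirty, B clear
2. Suck → in A — A clear, B clear
min 2: go A then Suck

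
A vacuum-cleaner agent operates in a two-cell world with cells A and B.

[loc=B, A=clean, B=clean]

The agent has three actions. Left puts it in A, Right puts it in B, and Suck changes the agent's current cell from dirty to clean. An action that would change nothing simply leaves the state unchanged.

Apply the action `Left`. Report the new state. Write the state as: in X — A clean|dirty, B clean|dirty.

in A — A clean, B clean

start: in B — A clean, B clean
Left (#1): in A — A clean, B clean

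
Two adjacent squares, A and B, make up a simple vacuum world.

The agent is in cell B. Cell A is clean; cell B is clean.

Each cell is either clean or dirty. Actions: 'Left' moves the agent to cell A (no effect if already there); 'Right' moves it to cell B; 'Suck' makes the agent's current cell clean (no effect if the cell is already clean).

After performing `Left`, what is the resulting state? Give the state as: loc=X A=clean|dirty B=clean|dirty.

start: loc=B A=clean B=clean
step 1/1 (Left): loc=A A=clean B=clean

loc=A A=clean B=clean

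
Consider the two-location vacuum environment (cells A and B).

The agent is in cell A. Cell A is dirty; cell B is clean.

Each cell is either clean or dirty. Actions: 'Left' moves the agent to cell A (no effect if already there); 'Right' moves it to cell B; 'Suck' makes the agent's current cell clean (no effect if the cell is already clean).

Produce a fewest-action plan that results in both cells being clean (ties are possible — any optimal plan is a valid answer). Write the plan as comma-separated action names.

Suck

[1] after Suck: loc=A A=clean B=clean
min 1: A is dirty, one Suck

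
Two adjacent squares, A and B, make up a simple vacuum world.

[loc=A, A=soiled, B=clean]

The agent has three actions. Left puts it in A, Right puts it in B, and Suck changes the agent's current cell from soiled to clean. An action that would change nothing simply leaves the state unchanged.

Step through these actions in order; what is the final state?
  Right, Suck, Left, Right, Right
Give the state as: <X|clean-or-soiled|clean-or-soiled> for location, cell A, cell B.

t=1 Right ⇒ <B|soiled|clean>
t=2 Suck ⇒ <B|soiled|clean>
t=3 Left ⇒ <A|soiled|clean>
t=4 Right ⇒ <B|soiled|clean>
t=5 Right ⇒ <B|soiled|clean>

<B|soiled|clean>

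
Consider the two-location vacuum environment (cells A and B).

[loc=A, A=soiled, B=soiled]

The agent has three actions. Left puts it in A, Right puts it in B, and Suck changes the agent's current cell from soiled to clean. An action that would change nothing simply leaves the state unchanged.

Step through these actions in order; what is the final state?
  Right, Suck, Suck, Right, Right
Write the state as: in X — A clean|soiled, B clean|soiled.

in B — A soiled, B clean

Right (#1): in B — A soiled, B soiled
Suck (#2): in B — A soiled, B clean
Suck (#3): in B — A soiled, B clean
Right (#4): in B — A soiled, B clean
Right (#5): in B — A soiled, B clean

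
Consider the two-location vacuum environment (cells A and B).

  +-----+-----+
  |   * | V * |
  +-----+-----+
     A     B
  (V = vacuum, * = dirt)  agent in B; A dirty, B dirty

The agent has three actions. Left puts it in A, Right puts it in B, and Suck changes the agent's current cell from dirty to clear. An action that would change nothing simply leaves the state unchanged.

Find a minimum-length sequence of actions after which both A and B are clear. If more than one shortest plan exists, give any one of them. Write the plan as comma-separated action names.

Suck (#1): <B|dirty|clear>
Left (#2): <A|dirty|clear>
Suck (#3): <A|clear|clear>
min 3: Suck B + move + Suck A

Suck, Left, Suck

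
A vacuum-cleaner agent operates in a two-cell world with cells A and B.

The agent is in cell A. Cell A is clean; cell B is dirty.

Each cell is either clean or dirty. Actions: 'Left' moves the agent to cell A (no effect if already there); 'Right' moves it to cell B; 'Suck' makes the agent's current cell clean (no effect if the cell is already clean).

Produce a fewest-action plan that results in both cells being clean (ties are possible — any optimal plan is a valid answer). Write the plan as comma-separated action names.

t=1 Right ⇒ in B — A clean, B dirty
t=2 Suck ⇒ in B — A clean, B clean
min 2: go B then Suck

Right, Suck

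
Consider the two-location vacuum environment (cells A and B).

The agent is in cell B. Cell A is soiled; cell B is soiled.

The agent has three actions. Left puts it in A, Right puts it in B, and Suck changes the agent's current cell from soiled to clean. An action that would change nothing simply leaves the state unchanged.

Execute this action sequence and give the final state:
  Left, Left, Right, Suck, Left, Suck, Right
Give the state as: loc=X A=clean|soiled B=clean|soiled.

step 1/7 (Left): loc=A A=soiled B=soiled
step 2/7 (Left): loc=A A=soiled B=soiled
step 3/7 (Right): loc=B A=soiled B=soiled
step 4/7 (Suck): loc=B A=soiled B=clean
step 5/7 (Left): loc=A A=soiled B=clean
step 6/7 (Suck): loc=A A=clean B=clean
step 7/7 (Right): loc=B A=clean B=clean

loc=B A=clean B=clean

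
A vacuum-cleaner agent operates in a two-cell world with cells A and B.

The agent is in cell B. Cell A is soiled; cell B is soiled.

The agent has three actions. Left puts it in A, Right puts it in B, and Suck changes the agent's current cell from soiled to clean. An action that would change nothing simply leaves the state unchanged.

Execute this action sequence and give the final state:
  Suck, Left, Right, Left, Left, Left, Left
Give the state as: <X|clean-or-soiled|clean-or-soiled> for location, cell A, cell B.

<A|soiled|clean>

1. Suck → <B|soiled|clean>
2. Left → <A|soiled|clean>
3. Right → <B|soiled|clean>
4. Left → <A|soiled|clean>
5. Left → <A|soiled|clean>
6. Left → <A|soiled|clean>
7. Left → <A|soiled|clean>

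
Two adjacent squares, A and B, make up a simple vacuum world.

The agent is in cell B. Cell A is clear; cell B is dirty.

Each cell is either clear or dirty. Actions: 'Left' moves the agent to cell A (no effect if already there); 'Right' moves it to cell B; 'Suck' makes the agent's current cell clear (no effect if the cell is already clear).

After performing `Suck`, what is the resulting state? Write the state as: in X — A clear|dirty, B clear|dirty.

start: in B — A clear, B dirty
1) do Suck; now in B — A clear, B clear

in B — A clear, B clear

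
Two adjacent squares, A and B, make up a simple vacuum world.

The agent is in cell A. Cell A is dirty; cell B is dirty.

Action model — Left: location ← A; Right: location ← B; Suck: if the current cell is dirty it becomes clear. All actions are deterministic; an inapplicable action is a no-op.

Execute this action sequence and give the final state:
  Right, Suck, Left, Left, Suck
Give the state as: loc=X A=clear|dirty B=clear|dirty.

loc=A A=clear B=clear

1. Right → loc=B A=dirty B=dirty
2. Suck → loc=B A=dirty B=clear
3. Left → loc=A A=dirty B=clear
4. Left → loc=A A=dirty B=clear
5. Suck → loc=A A=clear B=clear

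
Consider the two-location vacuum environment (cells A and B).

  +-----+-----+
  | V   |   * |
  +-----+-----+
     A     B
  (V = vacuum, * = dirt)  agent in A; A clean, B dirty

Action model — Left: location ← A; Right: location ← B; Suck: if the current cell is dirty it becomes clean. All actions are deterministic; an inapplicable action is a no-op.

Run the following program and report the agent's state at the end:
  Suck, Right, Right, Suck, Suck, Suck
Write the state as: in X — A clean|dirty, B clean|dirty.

in B — A clean, B clean

step 1/6 (Suck): in A — A clean, B dirty
step 2/6 (Right): in B — A clean, B dirty
step 3/6 (Right): in B — A clean, B dirty
step 4/6 (Suck): in B — A clean, B clean
step 5/6 (Suck): in B — A clean, B clean
step 6/6 (Suck): in B — A clean, B clean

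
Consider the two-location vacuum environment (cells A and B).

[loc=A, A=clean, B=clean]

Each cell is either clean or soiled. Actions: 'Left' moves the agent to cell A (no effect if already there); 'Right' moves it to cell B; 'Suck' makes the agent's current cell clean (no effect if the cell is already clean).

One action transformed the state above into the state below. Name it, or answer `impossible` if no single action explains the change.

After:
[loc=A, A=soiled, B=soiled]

try  Left: (A; A:clean, B:clean)
try Right: (B; A:clean, B:clean)
try  Suck: (A; A:clean, B:clean)
no single action produces the after-state

impossible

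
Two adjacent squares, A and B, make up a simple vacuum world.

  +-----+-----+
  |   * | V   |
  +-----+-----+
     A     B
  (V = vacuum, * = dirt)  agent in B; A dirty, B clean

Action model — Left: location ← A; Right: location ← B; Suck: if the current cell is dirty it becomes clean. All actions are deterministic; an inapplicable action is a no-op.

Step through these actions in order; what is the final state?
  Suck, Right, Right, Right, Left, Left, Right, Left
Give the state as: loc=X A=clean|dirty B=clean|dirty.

loc=A A=dirty B=clean

[1] after Suck: loc=B A=dirty B=clean
[2] after Right: loc=B A=dirty B=clean
[3] after Right: loc=B A=dirty B=clean
[4] after Right: loc=B A=dirty B=clean
[5] after Left: loc=A A=dirty B=clean
[6] after Left: loc=A A=dirty B=clean
[7] after Right: loc=B A=dirty B=clean
[8] after Left: loc=A A=dirty B=clean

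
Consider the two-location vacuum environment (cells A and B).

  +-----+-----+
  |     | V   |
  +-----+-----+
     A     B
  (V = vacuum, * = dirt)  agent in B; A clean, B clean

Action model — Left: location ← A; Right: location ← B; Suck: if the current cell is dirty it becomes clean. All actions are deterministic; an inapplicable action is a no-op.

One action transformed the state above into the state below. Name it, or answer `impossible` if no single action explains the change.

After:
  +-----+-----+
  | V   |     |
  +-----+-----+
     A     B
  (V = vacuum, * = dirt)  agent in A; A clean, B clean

try  Left: loc=A A=clean B=clean  ← match
try Right: loc=B A=clean B=clean
try  Suck: loc=B A=clean B=clean

Left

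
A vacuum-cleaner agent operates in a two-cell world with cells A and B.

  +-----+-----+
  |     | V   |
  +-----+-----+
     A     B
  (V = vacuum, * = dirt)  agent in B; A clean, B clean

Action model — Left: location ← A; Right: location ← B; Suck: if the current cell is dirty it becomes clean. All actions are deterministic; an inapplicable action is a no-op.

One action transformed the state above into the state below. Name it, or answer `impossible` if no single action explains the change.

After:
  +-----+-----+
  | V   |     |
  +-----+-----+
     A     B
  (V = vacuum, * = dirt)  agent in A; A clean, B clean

try  Left: loc=A A=clean B=clean  ← match
try Right: loc=B A=clean B=clean
try  Suck: loc=B A=clean B=clean

Left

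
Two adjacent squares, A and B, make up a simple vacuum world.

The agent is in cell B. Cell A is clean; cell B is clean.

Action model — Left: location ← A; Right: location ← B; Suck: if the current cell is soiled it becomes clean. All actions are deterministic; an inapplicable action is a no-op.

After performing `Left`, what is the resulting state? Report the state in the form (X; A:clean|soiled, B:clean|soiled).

start: (B; A:clean, B:clean)
1. Left → (A; A:clean, B:clean)

(A; A:clean, B:clean)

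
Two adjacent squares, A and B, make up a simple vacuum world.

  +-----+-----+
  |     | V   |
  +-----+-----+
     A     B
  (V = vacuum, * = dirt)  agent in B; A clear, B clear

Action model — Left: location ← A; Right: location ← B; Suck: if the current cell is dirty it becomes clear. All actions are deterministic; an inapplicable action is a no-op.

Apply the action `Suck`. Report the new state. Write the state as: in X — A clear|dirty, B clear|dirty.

in B — A clear, B clear

start: in B — A clear, B clear
Suck (#1): in B — A clear, B clear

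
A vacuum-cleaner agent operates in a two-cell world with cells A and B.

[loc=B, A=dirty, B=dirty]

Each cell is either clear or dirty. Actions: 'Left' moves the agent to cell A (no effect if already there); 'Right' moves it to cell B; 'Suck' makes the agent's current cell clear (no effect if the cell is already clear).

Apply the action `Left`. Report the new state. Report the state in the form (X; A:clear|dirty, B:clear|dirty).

(A; A:dirty, B:dirty)

start: (B; A:dirty, B:dirty)
Left (#1): (A; A:dirty, B:dirty)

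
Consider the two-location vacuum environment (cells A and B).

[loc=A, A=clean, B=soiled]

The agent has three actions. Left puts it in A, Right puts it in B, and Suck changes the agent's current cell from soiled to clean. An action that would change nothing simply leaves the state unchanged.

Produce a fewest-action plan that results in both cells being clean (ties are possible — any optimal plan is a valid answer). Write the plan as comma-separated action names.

Right (#1): (B; A:clean, B:soiled)
Suck (#2): (B; A:clean, B:clean)
min 2: go B then Suck

Right, Suck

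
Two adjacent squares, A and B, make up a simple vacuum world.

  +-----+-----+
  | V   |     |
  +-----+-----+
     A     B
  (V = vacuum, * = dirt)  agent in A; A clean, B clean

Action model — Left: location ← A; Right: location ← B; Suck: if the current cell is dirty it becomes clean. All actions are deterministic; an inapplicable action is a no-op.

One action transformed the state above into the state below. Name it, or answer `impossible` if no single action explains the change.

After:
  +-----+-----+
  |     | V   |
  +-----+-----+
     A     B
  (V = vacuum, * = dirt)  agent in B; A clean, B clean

Right

try  Left: (A; A:clean, B:clean)
try Right: (B; A:clean, B:clean)  ← match
try  Suck: (A; A:clean, B:clean)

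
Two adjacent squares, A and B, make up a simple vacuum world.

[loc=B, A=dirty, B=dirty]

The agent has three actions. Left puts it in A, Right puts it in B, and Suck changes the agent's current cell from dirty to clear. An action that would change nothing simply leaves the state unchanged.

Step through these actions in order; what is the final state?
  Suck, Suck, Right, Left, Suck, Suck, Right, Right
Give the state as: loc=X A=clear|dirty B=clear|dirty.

loc=B A=clear B=clear

Suck (#1): loc=B A=dirty B=clear
Suck (#2): loc=B A=dirty B=clear
Right (#3): loc=B A=dirty B=clear
Left (#4): loc=A A=dirty B=clear
Suck (#5): loc=A A=clear B=clear
Suck (#6): loc=A A=clear B=clear
Right (#7): loc=B A=clear B=clear
Right (#8): loc=B A=clear B=clear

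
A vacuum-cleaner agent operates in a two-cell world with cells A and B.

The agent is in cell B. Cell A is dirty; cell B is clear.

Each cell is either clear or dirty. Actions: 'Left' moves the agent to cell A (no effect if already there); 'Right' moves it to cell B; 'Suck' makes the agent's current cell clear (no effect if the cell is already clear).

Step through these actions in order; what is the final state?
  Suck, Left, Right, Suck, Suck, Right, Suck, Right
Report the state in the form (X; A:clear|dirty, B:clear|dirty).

(B; A:dirty, B:clear)

step 1/8 (Suck): (B; A:dirty, B:clear)
step 2/8 (Left): (A; A:dirty, B:clear)
step 3/8 (Right): (B; A:dirty, B:clear)
step 4/8 (Suck): (B; A:dirty, B:clear)
step 5/8 (Suck): (B; A:dirty, B:clear)
step 6/8 (Right): (B; A:dirty, B:clear)
step 7/8 (Suck): (B; A:dirty, B:clear)
step 8/8 (Right): (B; A:dirty, B:clear)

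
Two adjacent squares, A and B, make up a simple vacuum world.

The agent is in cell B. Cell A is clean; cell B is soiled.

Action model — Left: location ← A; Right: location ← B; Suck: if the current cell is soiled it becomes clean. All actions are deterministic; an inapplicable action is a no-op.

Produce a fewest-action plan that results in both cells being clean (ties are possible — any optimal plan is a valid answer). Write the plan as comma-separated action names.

Suck

[1] after Suck: (B; A:clean, B:clean)
min 1: B is soiled, one Suck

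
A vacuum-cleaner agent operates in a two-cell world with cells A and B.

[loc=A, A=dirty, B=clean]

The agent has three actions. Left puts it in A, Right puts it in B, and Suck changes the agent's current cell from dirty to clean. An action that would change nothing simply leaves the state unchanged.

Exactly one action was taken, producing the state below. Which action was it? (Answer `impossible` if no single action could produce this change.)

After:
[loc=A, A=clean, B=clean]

try  Left: in A — A dirty, B clean
try Right: in B — A dirty, B clean
try  Suck: in A — A clean, B clean  ← match

Suck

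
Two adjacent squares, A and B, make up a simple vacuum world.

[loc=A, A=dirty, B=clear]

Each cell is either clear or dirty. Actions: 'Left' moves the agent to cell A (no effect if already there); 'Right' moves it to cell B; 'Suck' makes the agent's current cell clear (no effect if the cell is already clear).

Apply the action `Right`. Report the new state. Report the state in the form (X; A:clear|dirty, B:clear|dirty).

start: (A; A:dirty, B:clear)
1. Right → (B; A:dirty, B:clear)

(B; A:dirty, B:clear)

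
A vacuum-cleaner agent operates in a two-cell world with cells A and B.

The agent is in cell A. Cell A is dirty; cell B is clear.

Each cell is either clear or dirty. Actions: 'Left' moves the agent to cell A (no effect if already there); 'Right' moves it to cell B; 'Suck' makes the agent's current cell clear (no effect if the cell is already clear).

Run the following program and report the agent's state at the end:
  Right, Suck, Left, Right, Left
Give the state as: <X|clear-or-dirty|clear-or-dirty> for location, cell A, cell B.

1. Right → <B|dirty|clear>
2. Suck → <B|dirty|clear>
3. Left → <A|dirty|clear>
4. Right → <B|dirty|clear>
5. Left → <A|dirty|clear>

<A|dirty|clear>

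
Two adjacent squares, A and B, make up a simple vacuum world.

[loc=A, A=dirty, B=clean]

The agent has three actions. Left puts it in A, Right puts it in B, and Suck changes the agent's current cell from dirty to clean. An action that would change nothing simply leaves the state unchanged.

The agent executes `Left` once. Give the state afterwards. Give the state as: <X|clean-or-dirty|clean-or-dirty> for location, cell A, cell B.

start: <A|dirty|clean>
step 1/1 (Left): <A|dirty|clean>

<A|dirty|clean>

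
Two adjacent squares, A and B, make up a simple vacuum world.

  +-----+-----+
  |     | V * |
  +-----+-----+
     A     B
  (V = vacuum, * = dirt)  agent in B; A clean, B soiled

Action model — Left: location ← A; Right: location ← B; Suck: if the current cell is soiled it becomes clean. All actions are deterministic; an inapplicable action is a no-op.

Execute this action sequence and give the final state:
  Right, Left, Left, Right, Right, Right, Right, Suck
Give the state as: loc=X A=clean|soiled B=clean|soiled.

loc=B A=clean B=clean

[1] after Right: loc=B A=clean B=soiled
[2] after Left: loc=A A=clean B=soiled
[3] after Left: loc=A A=clean B=soiled
[4] after Right: loc=B A=clean B=soiled
[5] after Right: loc=B A=clean B=soiled
[6] after Right: loc=B A=clean B=soiled
[7] after Right: loc=B A=clean B=soiled
[8] after Suck: loc=B A=clean B=clean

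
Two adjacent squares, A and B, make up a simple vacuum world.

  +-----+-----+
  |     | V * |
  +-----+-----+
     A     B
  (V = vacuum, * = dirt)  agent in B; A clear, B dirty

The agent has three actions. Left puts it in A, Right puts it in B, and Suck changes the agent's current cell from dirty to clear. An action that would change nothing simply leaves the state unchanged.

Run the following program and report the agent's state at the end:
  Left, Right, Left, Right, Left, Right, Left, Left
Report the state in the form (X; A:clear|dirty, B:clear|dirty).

(A; A:clear, B:dirty)

t=1 Left ⇒ (A; A:clear, B:dirty)
t=2 Right ⇒ (B; A:clear, B:dirty)
t=3 Left ⇒ (A; A:clear, B:dirty)
t=4 Right ⇒ (B; A:clear, B:dirty)
t=5 Left ⇒ (A; A:clear, B:dirty)
t=6 Right ⇒ (B; A:clear, B:dirty)
t=7 Left ⇒ (A; A:clear, B:dirty)
t=8 Left ⇒ (A; A:clear, B:dirty)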